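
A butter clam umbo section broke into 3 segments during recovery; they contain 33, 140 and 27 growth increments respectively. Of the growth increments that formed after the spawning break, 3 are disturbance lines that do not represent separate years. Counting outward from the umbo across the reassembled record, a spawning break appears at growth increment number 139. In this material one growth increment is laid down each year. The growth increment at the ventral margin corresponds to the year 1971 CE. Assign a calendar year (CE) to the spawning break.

1913 CE

Total growth increments = 33 + 140 + 27 = 200.
Between growth increment 139 and the ventral margin there are 200 − 139 = 61 growth increments.
Removing the 3 false growth increments leaves 61 − 3 = 58 true growth increments beyond the spawning break.
Counting back 58 years from 1971 CE places the spawning break in 1971 − 58 = 1913 CE.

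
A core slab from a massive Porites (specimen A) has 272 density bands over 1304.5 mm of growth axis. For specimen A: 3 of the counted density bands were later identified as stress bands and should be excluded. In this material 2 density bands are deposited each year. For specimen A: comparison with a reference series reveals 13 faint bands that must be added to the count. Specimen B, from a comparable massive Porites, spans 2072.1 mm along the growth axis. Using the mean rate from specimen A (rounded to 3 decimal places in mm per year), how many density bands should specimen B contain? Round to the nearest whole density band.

Specimen A: true density band count = 272 − 3 + 13 = 282.
Specimen A: 282 density bands at 2 per year is 282 / 2 = 141 years.
A: Extension rate ≈ 1304.5 / 141 = 9.252 mm per year.
Specimen B: 2072.1 mm / 9.252 mm per year = 223.96 years; at 2 density bands per year that is 223.96 × 2 ≈ 448 density bands.

448 density bands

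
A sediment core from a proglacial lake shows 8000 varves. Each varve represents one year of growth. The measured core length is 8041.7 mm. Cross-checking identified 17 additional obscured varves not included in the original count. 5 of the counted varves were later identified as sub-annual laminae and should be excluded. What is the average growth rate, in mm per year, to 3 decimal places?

After corrections the count is 8000 − 5 + 17 = 8012 varves.
8041.7 mm over 8012 years gives 8041.7 / 8012 ≈ 1.004 mm per year.

1.004 mm per year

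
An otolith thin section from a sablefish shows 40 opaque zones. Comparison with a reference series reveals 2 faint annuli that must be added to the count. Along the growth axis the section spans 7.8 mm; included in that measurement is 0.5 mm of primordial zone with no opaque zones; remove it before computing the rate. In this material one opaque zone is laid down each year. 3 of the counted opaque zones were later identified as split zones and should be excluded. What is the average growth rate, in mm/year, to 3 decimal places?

0.187 mm/year

Adjusted count: 40 − 3 + 2 = 39 opaque zones.
Net length = 7.8 − 0.5 = 7.3 mm.
7.3 mm over 39 years gives 7.3 / 39 ≈ 0.187 mm/year.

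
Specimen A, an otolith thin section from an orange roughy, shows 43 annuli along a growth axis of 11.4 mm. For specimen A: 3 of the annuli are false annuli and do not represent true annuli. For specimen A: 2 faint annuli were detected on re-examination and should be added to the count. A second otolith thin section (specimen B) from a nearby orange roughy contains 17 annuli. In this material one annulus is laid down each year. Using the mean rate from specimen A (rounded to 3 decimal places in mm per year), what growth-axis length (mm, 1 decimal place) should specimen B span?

4.6 mm

Specimen A: true annulus count = 43 − 3 + 2 = 42.
A: 11.4 mm over 42 years gives 11.4 / 42 ≈ 0.271 mm/yr.
B's length ≈ 0.271 × 17 = 4.6 mm.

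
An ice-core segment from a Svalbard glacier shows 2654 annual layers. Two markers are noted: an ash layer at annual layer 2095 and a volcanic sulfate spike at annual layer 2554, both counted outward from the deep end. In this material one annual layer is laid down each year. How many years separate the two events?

459 yr

Separation: 2554 − 2095 = 459 annual layers.
That is 459 years at one annual layer per year.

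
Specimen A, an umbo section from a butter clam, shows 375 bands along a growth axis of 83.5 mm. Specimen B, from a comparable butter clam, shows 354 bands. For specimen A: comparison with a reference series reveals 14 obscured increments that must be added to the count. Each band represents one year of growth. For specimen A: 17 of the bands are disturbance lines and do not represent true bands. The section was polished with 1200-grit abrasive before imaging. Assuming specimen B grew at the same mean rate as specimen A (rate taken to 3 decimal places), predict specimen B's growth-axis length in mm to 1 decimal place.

Specimen A: adjusted count: 375 − 17 + 14 = 372 bands.
A: Extension rate ≈ 83.5 / 372 = 0.224 mm/yr.
For B, 0.224 mm/year × 354 years = 79.3 mm.

79.3 mm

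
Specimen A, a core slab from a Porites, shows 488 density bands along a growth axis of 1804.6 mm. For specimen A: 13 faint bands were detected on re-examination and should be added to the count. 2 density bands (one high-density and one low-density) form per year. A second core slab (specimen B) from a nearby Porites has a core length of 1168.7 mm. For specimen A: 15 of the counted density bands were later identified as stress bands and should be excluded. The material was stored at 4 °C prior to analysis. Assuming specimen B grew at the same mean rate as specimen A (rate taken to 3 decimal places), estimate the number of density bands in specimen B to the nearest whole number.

Specimen A: correcting the raw count gives 488 − 15 + 13 = 486 true density bands.
Specimen A: dividing by 2 density bands per year: 486 / 2 = 243 years.
A: 1804.6 mm over 243 years gives 1804.6 / 243 ≈ 7.426 mm/yr.
For B, 1168.7 / 7.426 = 157.38 years; at 2 density bands per year that is 157.38 × 2 ≈ 315 density bands.

315 density bands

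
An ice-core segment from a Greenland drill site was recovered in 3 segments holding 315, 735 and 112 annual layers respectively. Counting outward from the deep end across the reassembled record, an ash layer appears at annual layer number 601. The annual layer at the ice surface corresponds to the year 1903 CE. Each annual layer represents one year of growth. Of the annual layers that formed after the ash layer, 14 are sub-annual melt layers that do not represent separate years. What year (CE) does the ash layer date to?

1356 CE

Total annual layers = 315 + 735 + 112 = 1162.
The ash layer sits at annual layer 601 from the deep end, so 1162 − 601 = 561 annual layers formed after it.
Removing the 14 false annual layers leaves 561 − 14 = 547 true annual layers beyond the ash layer.
Counting back 547 years from 1903 CE places the ash layer in 1903 − 547 = 1356 CE.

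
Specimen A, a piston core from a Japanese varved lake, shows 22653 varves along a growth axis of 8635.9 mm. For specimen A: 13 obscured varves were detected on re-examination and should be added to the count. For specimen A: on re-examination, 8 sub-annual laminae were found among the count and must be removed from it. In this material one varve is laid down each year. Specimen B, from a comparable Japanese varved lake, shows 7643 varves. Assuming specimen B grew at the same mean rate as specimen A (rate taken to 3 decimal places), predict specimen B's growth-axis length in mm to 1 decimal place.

2912.0 mm

Specimen A: adjusted count: 22653 − 8 + 13 = 22658 varves.
A: 8635.9 mm over 22658 years gives 8635.9 / 22658 ≈ 0.381 mm per year.
B's length ≈ 0.381 × 7643 = 2912.0 mm.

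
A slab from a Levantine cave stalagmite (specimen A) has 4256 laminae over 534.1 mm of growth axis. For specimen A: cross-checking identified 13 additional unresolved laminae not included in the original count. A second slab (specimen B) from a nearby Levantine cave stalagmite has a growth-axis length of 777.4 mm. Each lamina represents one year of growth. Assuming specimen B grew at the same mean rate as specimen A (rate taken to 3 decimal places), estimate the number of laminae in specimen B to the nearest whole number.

Specimen A: true lamina count = 4256 + 13 = 4269.
A: Extension rate ≈ 534.1 / 4269 = 0.125 mm per year.
Specimen B: 777.4 mm / 0.125 mm per year = 6219.20 years ≈ 6219 laminae.

6219 laminae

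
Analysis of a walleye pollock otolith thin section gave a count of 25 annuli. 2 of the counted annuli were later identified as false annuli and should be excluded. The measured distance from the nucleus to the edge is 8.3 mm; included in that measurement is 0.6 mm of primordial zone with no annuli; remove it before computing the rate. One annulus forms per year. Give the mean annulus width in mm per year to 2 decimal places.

0.33 mm per year

Adjusted count: 25 − 2 = 23 annuli.
Net length = 8.3 − 0.6 = 7.7 mm.
Extension rate ≈ 7.7 / 23 = 0.33 mm per year.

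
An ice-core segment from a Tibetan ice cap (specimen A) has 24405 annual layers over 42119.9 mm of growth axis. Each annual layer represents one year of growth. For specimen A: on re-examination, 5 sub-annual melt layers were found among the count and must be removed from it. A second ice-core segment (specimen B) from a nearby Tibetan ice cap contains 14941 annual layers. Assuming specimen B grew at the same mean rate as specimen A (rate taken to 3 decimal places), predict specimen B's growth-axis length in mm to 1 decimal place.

Specimen A: after corrections the count is 24405 − 5 = 24400 annual layers.
A: Extension rate ≈ 42119.9 / 24400 = 1.726 mm/year.
Length of B = 1.726 × 14941 = 25788.2 mm.

25788.2 mm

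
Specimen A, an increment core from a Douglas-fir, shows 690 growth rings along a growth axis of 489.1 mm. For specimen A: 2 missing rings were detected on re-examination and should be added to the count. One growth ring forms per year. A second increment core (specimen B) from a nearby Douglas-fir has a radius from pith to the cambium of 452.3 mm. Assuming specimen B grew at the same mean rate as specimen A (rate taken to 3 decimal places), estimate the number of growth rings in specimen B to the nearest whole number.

Specimen A: correcting the raw count gives 690 + 2 = 692 true growth rings.
A: Mean rate = 489.1 mm / 692 years ≈ 0.707 mm/year.
For B, 452.3 / 0.707 = 639.75 years ≈ 640 growth rings.

640 growth rings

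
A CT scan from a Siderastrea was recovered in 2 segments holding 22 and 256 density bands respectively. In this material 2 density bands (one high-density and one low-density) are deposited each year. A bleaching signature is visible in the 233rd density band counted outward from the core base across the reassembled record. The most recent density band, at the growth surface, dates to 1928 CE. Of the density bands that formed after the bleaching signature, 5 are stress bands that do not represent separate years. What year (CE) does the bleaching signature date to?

Total density bands = 22 + 256 = 278.
The bleaching signature sits at density band 233 from the core base, so 278 − 233 = 45 density bands formed after it.
Removing the 5 false density bands leaves 45 − 5 = 40 true density bands beyond the bleaching signature.
With 2 density bands per year, 40 / 2 = 20 years.
Counting back 20 years from 1928 CE places the bleaching signature in 1928 − 20 = 1908 CE.

1908 CE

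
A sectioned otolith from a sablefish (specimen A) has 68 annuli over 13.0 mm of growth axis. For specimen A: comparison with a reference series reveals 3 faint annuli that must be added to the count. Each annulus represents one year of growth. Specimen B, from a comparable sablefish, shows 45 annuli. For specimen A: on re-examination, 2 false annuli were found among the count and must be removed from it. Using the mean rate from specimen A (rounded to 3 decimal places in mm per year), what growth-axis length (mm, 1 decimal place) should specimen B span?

Specimen A: adjusted count: 68 − 2 + 3 = 69 annuli.
A: Extension rate ≈ 13.0 / 69 = 0.188 mm/year.
Length of B = 0.188 × 45 = 8.5 mm.

8.5 mm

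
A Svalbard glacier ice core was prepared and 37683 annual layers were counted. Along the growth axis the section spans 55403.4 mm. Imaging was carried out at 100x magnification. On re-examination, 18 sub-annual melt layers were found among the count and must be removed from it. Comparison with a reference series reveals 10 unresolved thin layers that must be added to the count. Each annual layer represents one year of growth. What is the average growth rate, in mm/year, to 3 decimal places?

1.471 mm/year

True annual layer count = 37683 − 18 + 10 = 37675.
55403.4 mm over 37675 years gives 55403.4 / 37675 ≈ 1.471 mm/year.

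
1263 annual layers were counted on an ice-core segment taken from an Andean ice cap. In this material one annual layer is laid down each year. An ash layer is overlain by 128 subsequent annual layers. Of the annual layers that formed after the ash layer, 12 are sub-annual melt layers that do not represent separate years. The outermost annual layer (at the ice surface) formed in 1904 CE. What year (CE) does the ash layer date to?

1788 CE

128 annual layers post-date the ash layer.
Removing the 12 false annual layers leaves 128 − 12 = 116 true annual layers beyond the ash layer.
1904 − 116 = 1788 CE.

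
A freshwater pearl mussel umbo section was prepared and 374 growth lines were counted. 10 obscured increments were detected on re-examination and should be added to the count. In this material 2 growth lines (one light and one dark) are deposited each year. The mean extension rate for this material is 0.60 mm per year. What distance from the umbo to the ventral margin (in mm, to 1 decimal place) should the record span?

115.2 mm

After corrections the count is 374 + 10 = 384 growth lines.
384 growth lines at 2 per year is 384 / 2 = 192 years.
Length ≈ 0.60 × 192 = 115.2 mm.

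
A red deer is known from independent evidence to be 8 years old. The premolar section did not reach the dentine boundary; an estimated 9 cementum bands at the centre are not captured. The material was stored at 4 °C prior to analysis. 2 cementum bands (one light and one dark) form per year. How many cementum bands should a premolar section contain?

7 cementum bands

With 2 cementum bands per year, 8 years would produce 8 × 2 = 16 cementum bands.
16 − 9 missed = 7 cementum bands expected in the prepared section.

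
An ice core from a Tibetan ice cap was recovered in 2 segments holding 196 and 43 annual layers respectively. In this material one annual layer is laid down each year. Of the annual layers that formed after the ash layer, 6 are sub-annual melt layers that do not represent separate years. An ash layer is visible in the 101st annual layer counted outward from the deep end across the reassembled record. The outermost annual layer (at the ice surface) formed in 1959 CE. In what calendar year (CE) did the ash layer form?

Total annual layers = 196 + 43 = 239.
Between annual layer 101 and the ice surface there are 239 − 101 = 138 annual layers.
Excluding 6 false annual layers: 138 − 6 = 132.
The annual layer at the ice surface is 1959 CE, so the ash layer dates to 1959 − 132 = 1827 CE.

1827 CE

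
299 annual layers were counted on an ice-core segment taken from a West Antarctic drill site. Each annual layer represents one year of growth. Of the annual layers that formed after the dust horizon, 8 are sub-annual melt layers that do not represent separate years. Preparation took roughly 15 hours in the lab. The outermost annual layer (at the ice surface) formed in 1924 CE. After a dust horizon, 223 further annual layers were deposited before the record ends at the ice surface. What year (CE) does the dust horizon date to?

1709 CE

223 annual layers formed after the dust horizon.
223 − 8 false = 215 true annual layers after the dust horizon.
1924 − 215 = 1709 CE.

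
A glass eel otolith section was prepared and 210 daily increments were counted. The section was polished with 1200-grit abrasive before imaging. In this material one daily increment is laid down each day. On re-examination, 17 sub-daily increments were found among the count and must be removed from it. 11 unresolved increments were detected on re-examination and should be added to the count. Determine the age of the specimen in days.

Adjusted count: 210 − 17 + 11 = 204 daily increments.
At one daily increment per day, that is 204 days.

204 d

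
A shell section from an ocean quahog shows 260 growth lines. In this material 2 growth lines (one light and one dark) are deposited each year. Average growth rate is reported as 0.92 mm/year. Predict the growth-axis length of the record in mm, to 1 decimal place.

Dividing by 2 growth lines per year: 260 / 2 = 130 years.
Length ≈ 0.92 × 130 = 119.6 mm.

119.6 mm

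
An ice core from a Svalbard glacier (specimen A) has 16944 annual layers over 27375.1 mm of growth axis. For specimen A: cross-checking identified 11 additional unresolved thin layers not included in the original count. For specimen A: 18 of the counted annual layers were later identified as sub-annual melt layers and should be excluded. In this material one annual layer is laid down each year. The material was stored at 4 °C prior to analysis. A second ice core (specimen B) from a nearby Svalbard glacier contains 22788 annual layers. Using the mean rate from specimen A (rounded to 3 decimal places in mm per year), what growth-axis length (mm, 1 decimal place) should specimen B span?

Specimen A: adjusted count: 16944 − 18 + 11 = 16937 annual layers.
A: 27375.1 mm over 16937 years gives 27375.1 / 16937 ≈ 1.616 mm per year.
For B, 1.616 mm/year × 22788 years = 36825.4 mm.

36825.4 mm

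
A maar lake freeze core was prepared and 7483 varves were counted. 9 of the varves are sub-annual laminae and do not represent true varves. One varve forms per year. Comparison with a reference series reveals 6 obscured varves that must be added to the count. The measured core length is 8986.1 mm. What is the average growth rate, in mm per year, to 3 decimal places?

1.201 mm per year

Correcting the raw count gives 7483 − 9 + 6 = 7480 true varves.
Extension rate ≈ 8986.1 / 7480 = 1.201 mm per year.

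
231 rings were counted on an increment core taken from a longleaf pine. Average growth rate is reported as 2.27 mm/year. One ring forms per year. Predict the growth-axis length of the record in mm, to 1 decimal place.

524.4 mm

231 years of growth are recorded.
Length ≈ 2.27 × 231 = 524.4 mm.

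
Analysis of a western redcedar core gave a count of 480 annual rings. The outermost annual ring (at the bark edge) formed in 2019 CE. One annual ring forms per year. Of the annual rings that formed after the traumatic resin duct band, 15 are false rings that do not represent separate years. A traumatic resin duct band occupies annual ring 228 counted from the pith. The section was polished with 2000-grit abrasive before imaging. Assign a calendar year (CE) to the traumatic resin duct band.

1782 CE

480 − 228 = 252 annual rings lie beyond the traumatic resin duct band toward the bark edge.
Removing the 15 false annual rings leaves 252 − 15 = 237 true annual rings beyond the traumatic resin duct band.
The annual ring at the bark edge is 2019 CE, so the traumatic resin duct band dates to 2019 − 237 = 1782 CE.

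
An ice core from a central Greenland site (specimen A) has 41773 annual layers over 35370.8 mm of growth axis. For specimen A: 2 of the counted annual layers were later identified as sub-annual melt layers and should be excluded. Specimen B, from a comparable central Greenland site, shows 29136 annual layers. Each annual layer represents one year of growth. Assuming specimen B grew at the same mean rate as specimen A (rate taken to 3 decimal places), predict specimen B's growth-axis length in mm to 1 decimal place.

Specimen A: correcting the raw count gives 41773 − 2 = 41771 true annual layers.
A: Mean rate = 35370.8 mm / 41771 years ≈ 0.847 mm/year.
B's length ≈ 0.847 × 29136 = 24678.2 mm.

24678.2 mm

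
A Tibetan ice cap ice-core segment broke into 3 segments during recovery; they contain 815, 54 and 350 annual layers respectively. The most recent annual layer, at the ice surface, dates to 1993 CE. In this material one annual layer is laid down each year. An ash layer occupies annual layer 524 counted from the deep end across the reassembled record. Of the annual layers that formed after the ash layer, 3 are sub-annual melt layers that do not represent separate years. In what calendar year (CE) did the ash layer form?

1301 CE

Total annual layers = 815 + 54 + 350 = 1219.
The ash layer sits at annual layer 524 from the deep end, so 1219 − 524 = 695 annual layers formed after it.
695 − 3 false = 692 true annual layers after the ash layer.
1993 − 692 = 1301 CE.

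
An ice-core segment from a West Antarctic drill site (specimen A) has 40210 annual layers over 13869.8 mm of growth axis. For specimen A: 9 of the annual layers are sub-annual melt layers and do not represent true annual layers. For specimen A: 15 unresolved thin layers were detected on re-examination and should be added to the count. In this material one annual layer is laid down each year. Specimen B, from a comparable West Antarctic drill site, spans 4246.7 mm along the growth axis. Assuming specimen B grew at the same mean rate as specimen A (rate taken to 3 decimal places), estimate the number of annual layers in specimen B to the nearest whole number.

Specimen A: correcting the raw count gives 40210 − 9 + 15 = 40216 true annual layers.
A: Extension rate ≈ 13869.8 / 40216 = 0.345 mm per year.
Specimen B: 4246.7 mm / 0.345 mm per year = 12309.28 years ≈ 12309 annual layers.

12309 annual layers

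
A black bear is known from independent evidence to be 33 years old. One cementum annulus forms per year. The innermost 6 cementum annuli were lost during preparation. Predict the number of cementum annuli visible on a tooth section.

One cementum annulus per year gives 33 cementum annuli over 33 years.
33 − 6 missed = 27 cementum annuli expected in the prepared section.

27 cementum annuli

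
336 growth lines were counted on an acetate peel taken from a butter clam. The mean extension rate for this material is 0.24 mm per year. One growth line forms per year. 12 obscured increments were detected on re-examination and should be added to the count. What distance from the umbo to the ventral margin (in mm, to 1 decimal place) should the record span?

Correcting the raw count gives 336 + 12 = 348 true growth lines.
Length ≈ 0.24 × 348 = 83.5 mm.

83.5 mm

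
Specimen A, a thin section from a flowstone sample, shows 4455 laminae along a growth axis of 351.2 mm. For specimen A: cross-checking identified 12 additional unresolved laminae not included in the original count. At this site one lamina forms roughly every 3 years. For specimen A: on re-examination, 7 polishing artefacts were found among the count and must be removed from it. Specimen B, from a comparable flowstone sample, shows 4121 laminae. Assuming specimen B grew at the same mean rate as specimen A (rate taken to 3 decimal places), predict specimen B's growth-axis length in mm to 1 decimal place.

321.4 mm

Specimen A: true lamina count = 4455 − 7 + 12 = 4460.
Specimen A: multiplying by 3 years per lamina: 4460 × 3 = 13380 years.
A: 351.2 mm over 13380 years gives 351.2 / 13380 ≈ 0.026 mm/year.
Specimen B: multiplying by 3 years per lamina: 4121 × 3 = 12363 years. Length of B = 0.026 × 12363 = 321.4 mm.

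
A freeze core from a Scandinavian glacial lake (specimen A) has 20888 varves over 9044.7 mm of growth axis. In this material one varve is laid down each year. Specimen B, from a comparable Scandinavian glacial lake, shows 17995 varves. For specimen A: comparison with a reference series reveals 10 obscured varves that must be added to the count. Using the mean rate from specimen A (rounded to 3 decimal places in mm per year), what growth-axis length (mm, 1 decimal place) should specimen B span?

Specimen A: true varve count = 20888 + 10 = 20898.
A: Mean rate = 9044.7 mm / 20898 years ≈ 0.433 mm/yr.
For B, 0.433 mm/year × 17995 years = 7791.8 mm.

7791.8 mm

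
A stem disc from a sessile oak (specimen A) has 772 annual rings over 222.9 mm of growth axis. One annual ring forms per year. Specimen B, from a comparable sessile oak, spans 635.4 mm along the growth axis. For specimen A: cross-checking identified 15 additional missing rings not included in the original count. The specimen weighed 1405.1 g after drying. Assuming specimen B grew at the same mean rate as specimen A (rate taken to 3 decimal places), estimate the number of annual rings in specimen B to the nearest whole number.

2245 annual rings

Specimen A: adjusted count: 772 + 15 = 787 annual rings.
A: Extension rate ≈ 222.9 / 787 = 0.283 mm/yr.
B spans 635.4 / 0.283 = 2245.23 years ≈ 2245 annual rings.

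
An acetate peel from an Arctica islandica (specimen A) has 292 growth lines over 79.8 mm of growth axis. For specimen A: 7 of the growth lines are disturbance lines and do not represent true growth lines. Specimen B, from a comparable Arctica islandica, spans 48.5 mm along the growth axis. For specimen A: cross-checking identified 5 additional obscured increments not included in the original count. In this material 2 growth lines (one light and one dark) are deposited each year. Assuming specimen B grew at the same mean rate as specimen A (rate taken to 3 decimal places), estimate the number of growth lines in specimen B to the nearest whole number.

176 growth lines

Specimen A: adjusted count: 292 − 7 + 5 = 290 growth lines.
Specimen A: 290 growth lines at 2 per year is 290 / 2 = 145 years.
A: Mean rate = 79.8 mm / 145 years ≈ 0.550 mm per year.
For B, 48.5 / 0.550 = 88.18 years; at 2 growth lines per year that is 88.18 × 2 ≈ 176 growth lines.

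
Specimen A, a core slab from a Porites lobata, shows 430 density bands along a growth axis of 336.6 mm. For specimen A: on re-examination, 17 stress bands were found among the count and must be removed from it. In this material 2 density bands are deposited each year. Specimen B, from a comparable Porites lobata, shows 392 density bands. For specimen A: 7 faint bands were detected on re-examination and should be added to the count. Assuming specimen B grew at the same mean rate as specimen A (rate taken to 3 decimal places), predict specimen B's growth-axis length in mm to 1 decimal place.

Specimen A: correcting the raw count gives 430 − 17 + 7 = 420 true density bands.
Specimen A: with 2 density bands per year, 420 / 2 = 210 years.
A: Mean rate = 336.6 mm / 210 years ≈ 1.603 mm/year.
Specimen B: with 2 density bands per year, 392 / 2 = 196 years. B's length ≈ 1.603 × 196 = 314.2 mm.

314.2 mm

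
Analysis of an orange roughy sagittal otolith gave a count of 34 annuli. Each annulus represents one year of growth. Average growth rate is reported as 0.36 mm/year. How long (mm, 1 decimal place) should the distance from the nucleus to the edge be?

The record spans 34 years at 0.36 mm per year.
Length ≈ 0.36 × 34 = 12.2 mm.

12.2 mm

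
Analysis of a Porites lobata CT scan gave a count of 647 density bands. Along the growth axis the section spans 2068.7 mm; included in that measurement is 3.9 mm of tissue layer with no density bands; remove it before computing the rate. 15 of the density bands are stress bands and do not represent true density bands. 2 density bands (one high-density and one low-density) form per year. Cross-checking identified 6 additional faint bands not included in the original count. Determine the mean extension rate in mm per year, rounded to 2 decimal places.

6.47 mm per year

Correcting the raw count gives 647 − 15 + 6 = 638 true density bands.
638 density bands at 2 per year is 638 / 2 = 319 years.
The growth record spans 2068.7 − 3.9 = 2064.8 mm.
2064.8 mm over 319 years gives 2064.8 / 319 ≈ 6.47 mm per year.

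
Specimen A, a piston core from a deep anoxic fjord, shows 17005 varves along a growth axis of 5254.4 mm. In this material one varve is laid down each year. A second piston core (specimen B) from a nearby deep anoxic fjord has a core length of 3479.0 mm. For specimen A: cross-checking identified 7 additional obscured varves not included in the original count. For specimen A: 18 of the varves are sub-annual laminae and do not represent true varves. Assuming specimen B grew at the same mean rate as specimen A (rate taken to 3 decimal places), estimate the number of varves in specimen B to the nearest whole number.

11259 varves

Specimen A: after corrections the count is 17005 − 18 + 7 = 16994 varves.
A: 5254.4 mm over 16994 years gives 5254.4 / 16994 ≈ 0.309 mm per year.
B spans 3479.0 / 0.309 = 11258.90 years ≈ 11259 varves.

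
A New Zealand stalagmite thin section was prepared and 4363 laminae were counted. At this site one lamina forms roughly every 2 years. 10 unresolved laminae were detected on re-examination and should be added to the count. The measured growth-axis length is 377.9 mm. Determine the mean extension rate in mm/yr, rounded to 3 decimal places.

0.043 mm/yr

Adjusted count: 4363 + 10 = 4373 laminae.
4373 laminae at 2 years each span 4373 × 2 = 8746 years.
Mean rate = 377.9 mm / 8746 years ≈ 0.043 mm/yr.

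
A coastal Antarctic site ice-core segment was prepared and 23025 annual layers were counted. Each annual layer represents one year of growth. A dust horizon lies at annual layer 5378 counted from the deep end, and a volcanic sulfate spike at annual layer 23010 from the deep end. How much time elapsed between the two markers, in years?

The two markers are separated by 23010 − 5378 = 17632 annual layers.
One annual layer per year makes the interval 17632 years.

17632 years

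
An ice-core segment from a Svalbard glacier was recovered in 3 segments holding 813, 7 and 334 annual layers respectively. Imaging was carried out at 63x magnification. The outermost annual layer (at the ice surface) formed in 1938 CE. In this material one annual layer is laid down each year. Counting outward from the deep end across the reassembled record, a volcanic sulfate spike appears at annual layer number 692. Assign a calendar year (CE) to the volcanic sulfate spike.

1476 CE

Total annual layers = 813 + 7 + 334 = 1154.
The volcanic sulfate spike sits at annual layer 692 from the deep end, so 1154 − 692 = 462 annual layers formed after it.
The annual layer at the ice surface is 1938 CE, so the volcanic sulfate spike dates to 1938 − 462 = 1476 CE.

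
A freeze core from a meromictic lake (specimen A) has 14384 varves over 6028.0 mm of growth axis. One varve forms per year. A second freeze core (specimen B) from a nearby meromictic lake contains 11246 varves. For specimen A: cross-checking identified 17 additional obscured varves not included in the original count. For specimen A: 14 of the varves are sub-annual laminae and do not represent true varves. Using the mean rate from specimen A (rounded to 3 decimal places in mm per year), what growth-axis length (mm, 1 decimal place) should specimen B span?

4712.1 mm

Specimen A: true varve count = 14384 − 14 + 17 = 14387.
A: 6028.0 mm over 14387 years gives 6028.0 / 14387 ≈ 0.419 mm per year.
B's length ≈ 0.419 × 11246 = 4712.1 mm.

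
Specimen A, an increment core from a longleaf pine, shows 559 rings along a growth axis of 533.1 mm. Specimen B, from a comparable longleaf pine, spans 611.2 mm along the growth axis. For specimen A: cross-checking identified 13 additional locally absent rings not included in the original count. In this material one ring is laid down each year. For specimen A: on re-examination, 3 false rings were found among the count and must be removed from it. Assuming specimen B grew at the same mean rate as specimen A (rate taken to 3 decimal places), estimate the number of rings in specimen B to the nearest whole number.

Specimen A: adjusted count: 559 − 3 + 13 = 569 rings.
A: Extension rate ≈ 533.1 / 569 = 0.937 mm/year.
Specimen B: 611.2 mm / 0.937 mm per year = 652.29 years ≈ 652 rings.

652 rings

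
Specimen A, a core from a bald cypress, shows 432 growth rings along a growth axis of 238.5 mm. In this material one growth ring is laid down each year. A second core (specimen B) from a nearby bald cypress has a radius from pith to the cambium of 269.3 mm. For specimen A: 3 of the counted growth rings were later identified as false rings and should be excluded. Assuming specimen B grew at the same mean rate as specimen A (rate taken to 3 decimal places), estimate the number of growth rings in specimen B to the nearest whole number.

484 growth rings

Specimen A: true growth ring count = 432 − 3 = 429.
A: Extension rate ≈ 238.5 / 429 = 0.556 mm/year.
Specimen B: 269.3 mm / 0.556 mm per year = 484.35 years ≈ 484 growth rings.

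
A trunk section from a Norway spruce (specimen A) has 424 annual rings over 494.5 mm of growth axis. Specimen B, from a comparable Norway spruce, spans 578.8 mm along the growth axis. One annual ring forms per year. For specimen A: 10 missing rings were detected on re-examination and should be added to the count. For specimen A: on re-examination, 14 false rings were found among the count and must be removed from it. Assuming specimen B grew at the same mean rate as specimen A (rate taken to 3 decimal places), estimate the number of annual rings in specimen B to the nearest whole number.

Specimen A: adjusted count: 424 − 14 + 10 = 420 annual rings.
A: 494.5 mm over 420 years gives 494.5 / 420 ≈ 1.177 mm/yr.
Specimen B: 578.8 mm / 1.177 mm per year = 491.76 years ≈ 492 annual rings.

492 annual rings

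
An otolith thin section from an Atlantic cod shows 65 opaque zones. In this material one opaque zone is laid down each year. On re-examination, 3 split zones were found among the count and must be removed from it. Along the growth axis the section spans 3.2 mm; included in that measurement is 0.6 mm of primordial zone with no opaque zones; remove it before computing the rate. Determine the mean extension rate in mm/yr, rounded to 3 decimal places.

0.042 mm/yr

Adjusted count: 65 − 3 = 62 opaque zones.
Removing the 0.6 mm offcut leaves 3.2 − 0.6 = 2.6 mm.
2.6 mm over 62 years gives 2.6 / 62 ≈ 0.042 mm/yr.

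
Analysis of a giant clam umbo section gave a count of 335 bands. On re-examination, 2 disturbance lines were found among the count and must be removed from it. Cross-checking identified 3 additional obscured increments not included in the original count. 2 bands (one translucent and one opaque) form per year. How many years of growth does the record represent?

After corrections the count is 335 − 2 + 3 = 336 bands.
Dividing by 2 bands per year: 336 / 2 = 168 years.

168 yr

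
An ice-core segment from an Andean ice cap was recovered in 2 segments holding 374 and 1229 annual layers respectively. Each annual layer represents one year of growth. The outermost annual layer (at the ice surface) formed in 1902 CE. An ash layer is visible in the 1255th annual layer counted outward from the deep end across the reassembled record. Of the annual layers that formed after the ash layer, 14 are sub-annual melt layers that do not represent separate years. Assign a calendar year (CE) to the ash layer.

Total annual layers = 374 + 1229 = 1603.
The ash layer sits at annual layer 1255 from the deep end, so 1603 − 1255 = 348 annual layers formed after it.
Excluding 14 false annual layers: 348 − 14 = 334.
1902 − 334 = 1568 CE.

1568 CE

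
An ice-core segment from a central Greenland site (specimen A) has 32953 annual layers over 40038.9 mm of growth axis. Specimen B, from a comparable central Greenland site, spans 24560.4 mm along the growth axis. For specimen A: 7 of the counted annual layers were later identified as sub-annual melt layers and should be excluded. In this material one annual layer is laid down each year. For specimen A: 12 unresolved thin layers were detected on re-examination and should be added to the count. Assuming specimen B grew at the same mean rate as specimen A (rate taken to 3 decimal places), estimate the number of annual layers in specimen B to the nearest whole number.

20214 annual layers

Specimen A: true annual layer count = 32953 − 7 + 12 = 32958.
A: Extension rate ≈ 40038.9 / 32958 = 1.215 mm per year.
Specimen B: 24560.4 mm / 1.215 mm per year = 20214.32 years ≈ 20214 annual layers.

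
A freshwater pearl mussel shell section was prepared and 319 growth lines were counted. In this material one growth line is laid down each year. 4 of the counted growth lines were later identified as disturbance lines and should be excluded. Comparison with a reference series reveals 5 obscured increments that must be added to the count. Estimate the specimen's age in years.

320 years

After corrections the count is 319 − 4 + 5 = 320 growth lines.
With a one-to-one growth line periodicity this is 320 years.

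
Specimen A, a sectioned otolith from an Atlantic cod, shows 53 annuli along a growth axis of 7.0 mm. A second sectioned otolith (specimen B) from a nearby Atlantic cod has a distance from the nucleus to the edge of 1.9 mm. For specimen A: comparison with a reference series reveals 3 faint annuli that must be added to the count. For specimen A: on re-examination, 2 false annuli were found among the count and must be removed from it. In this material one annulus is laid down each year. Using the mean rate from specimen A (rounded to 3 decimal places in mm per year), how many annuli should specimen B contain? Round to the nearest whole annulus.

15 annuli

Specimen A: adjusted count: 53 − 2 + 3 = 54 annuli.
A: 7.0 mm over 54 years gives 7.0 / 54 ≈ 0.130 mm/yr.
For B, 1.9 / 0.130 = 14.62 years ≈ 15 annuli.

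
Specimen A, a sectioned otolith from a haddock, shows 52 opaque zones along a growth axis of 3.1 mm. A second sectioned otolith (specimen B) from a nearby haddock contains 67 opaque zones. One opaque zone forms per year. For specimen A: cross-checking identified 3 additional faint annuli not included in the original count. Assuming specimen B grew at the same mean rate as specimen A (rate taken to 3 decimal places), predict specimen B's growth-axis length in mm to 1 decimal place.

3.8 mm

Specimen A: true opaque zone count = 52 + 3 = 55.
A: 3.1 mm over 55 years gives 3.1 / 55 ≈ 0.056 mm/year.
For B, 0.056 mm/year × 67 years = 3.8 mm.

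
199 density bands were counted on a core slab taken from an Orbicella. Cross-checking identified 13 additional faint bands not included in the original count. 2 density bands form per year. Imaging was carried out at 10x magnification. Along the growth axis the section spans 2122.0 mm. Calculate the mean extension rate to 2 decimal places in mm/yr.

20.02 mm/yr

True density band count = 199 + 13 = 212.
212 density bands at 2 per year is 212 / 2 = 106 years.
Extension rate ≈ 2122.0 / 106 = 20.02 mm/yr.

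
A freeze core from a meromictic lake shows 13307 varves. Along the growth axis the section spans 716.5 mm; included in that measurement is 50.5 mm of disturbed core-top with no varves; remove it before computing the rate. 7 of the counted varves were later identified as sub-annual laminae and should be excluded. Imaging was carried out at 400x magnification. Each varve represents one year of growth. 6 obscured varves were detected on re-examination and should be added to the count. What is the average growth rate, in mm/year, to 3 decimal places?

Correcting the raw count gives 13307 − 7 + 6 = 13306 true varves.
Net length = 716.5 − 50.5 = 666.0 mm.
Extension rate ≈ 666.0 / 13306 = 0.050 mm/year.

0.050 mm/year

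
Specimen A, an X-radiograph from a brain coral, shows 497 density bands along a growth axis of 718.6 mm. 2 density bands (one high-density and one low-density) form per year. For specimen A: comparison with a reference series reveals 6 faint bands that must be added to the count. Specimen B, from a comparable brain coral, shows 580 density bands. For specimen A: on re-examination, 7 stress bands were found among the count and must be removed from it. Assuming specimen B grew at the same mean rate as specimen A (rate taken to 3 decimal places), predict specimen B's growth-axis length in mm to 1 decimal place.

840.4 mm

Specimen A: correcting the raw count gives 497 − 7 + 6 = 496 true density bands.
Specimen A: dividing by 2 density bands per year: 496 / 2 = 248 years.
A: 718.6 mm over 248 years gives 718.6 / 248 ≈ 2.898 mm/yr.
Specimen B: with 2 density bands per year, 580 / 2 = 290 years. B's length ≈ 2.898 × 290 = 840.4 mm.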